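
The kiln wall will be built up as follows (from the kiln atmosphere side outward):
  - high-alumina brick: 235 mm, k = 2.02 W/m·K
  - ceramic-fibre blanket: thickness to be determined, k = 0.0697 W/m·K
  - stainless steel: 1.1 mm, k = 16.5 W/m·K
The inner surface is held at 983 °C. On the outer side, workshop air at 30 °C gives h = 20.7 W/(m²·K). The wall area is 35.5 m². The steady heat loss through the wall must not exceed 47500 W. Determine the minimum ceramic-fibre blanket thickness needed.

L ≈ 38.2 mm

Model the wall as resistances in series:
R_high-alumina brick = L/(kA) = 0.235/(2.02×35.5) = 0.003277 K/W
R_stainless steel = L/(kA) = 0.0011/(16.5×35.5) = 1.878×10^-6 K/W
R_outer film = 1/(h_o·A) = 1/(20.7×35.5) = 0.001361 K/W
Sum of the known resistances R_other = 0.00464 K/W
Required total resistance R_tot = ΔT/Q_allow = 953/47500 = 0.02006 K/W
R_ceramic-fibre blanket = R_tot − R_other = 0.01542 K/W
L = R·k·A = 0.01542×0.0697×35.5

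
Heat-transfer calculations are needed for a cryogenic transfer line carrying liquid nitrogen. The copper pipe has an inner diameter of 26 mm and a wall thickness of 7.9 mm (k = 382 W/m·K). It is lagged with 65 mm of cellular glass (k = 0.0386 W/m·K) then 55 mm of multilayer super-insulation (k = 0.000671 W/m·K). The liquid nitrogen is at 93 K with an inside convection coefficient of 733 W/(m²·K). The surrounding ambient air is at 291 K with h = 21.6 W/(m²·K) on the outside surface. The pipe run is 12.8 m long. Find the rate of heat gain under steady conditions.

Q ≈ 20.6 W

Treating each annulus and film as a series resistance:
R_inner film = 1/(h_i·2πr₁L) = 1/(733×2π×0.013×12.8) = 0.001305 K/W
R_copper pipe wall = ln(20.9/13)/(2π×382×12.8) = 1.545×10^-5 K/W
R_cellular glass = ln(85.9/20.9)/(2π×0.0386×12.8) = 0.4553 K/W
R_multilayer super-insulation = ln(140.9/85.9)/(2π×0.000671×12.8) = 9.17 K/W
R_outer film = 1/(h_o·2πr_oL) = 1/(21.6×2π×0.1409×12.8) = 0.004086 K/W
R_total = 9.631 K/W
Q = ΔT/R_total = 198/9.631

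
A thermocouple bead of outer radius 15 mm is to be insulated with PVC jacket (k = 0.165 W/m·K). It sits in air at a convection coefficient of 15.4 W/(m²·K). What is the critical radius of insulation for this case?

r_cr ≈ 21.4 mm

For a sphere r_cr = 2k/h = 2×0.165/15.4
r_cr = 21.4 mm; since the bare radius (15 mm) is below r_cr, adding a thin layer of insulation will *increase* heat loss.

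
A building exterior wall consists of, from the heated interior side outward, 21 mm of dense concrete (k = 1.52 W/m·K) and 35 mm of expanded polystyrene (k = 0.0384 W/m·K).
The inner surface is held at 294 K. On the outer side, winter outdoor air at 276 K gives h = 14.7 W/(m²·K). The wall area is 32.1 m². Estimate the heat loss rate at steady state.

Thermal resistances in series:
R_dense concrete = L/(kA) = 0.021/(1.52×32.1) = 4.304×10^-4 K/W
R_expanded polystyrene = L/(kA) = 0.035/(0.0384×32.1) = 0.02839 K/W
R_outer film = 1/(h_o·A) = 1/(14.7×32.1) = 0.002119 K/W
R_total = 0.03094 K/W
Q = ΔT / R_total = 18 / 0.03094

Q ≈ 582 W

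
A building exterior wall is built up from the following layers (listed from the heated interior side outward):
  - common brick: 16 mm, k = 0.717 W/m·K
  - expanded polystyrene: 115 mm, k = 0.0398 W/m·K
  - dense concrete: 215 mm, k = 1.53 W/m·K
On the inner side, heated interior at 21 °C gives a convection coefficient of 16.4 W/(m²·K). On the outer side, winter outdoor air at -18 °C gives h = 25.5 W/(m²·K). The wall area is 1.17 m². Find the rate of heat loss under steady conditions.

Thermal resistances in series:
R_inner film = 1/(h_i·A) = 1/(16.4×1.17) = 0.05212 K/W
R_common brick = L/(kA) = 0.016/(0.717×1.17) = 0.01907 K/W
R_expanded polystyrene = L/(kA) = 0.115/(0.0398×1.17) = 2.47 K/W
R_dense concrete = L/(kA) = 0.215/(1.53×1.17) = 0.1201 K/W
R_outer film = 1/(h_o·A) = 1/(25.5×1.17) = 0.03352 K/W
R_total = 2.694 K/W
Q = ΔT / R_total = 39 / 2.694

Q ≈ 14.5 W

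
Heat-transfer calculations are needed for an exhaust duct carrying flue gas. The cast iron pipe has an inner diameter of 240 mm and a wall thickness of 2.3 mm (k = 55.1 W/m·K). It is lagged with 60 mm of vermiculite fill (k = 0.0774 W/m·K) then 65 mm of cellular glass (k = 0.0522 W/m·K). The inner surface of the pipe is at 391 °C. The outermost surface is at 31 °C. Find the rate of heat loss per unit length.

q′ ≈ 206 W/m

Cylindrical conduction, so R = ln(r₂/r₁)/(2πkL) per layer, in series:
R_cast iron pipe wall = ln(122.3/120)/(2π×55.1×1) = 5.484×10^-5 K/W
R_vermiculite fill = ln(182.3/122.3)/(2π×0.0774×1) = 0.8208 K/W
R_cellular glass = ln(247.3/182.3)/(2π×0.0522×1) = 0.9298 K/W
R_total = 1.751 K/W
Q = ΔT/R_total = 360/1.751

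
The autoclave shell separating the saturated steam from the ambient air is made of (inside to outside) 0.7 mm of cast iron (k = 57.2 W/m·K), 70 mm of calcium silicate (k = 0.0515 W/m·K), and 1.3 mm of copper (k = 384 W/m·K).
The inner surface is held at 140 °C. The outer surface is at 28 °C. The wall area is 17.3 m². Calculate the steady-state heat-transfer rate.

Q ≈ 1430 W

Series thermal resistances:
R_cast iron = L/(kA) = 0.0007/(57.2×17.3) = 7.074×10^-7 K/W
R_calcium silicate = L/(kA) = 0.07/(0.0515×17.3) = 0.07857 K/W
R_copper = L/(kA) = 0.0013/(384×17.3) = 1.957×10^-7 K/W
R_total = 0.07857 K/W
Q = ΔT / R_total = 112 / 0.07857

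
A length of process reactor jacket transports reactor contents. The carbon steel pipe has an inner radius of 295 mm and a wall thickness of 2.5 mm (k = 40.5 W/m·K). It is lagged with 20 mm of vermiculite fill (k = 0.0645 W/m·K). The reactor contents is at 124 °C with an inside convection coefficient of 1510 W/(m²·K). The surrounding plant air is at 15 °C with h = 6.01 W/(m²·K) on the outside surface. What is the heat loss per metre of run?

q′ ≈ 446 W/m

For a radial system each layer contributes R = ln(r_out/r_in)/(2πkL); films add R = 1/(hA).
R_inner film = 1/(h_i·2πr₁L) = 1/(1510×2π×0.295×1) = 3.573×10^-4 K/W
R_carbon steel pipe wall = ln(297.5/295)/(2π×40.5×1) = 3.316×10^-5 K/W
R_vermiculite fill = ln(317.5/297.5)/(2π×0.0645×1) = 0.1605 K/W
R_outer film = 1/(h_o·2πr_oL) = 1/(6.01×2π×0.3175×1) = 0.08341 K/W
R_total = 0.2443 K/W
Q = ΔT/R_total = 109/0.2443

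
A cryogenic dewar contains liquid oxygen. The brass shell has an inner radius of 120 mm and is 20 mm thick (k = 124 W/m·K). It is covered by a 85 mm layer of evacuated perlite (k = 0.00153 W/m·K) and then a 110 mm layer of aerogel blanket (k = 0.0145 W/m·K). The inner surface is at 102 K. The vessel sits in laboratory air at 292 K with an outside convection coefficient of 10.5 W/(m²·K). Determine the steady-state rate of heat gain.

For a spherical shell R = (1/r₁ − 1/r₂)/(4πk); film R = 1/(h·4πr²). In series:
R_brass shell = (1/0.12 − 1/0.14)/(4π×124) = 7.64×10^-4 K/W
R_evacuated perlite = (1/0.14 − 1/0.225)/(4π×0.00153) = 140.3 K/W
R_aerogel blanket = (1/0.225 − 1/0.335)/(4π×0.0145) = 8.009 K/W
R_outer film = 1/(h·4πr_o²) = 1/(10.5×4π×0.335²) = 0.06753 K/W
R_total = 148.4 K/W
Q = ΔT/R_total = 190/148.4

Q ≈ 1.28 W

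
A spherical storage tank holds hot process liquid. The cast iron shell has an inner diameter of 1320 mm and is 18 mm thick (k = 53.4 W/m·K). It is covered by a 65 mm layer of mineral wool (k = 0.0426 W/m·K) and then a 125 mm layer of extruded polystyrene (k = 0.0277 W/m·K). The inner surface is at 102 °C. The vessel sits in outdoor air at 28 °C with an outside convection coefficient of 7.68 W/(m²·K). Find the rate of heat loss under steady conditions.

Spherical conduction: R = (1/r_in − 1/r_out)/(4πk) per layer; series-sum.
R_cast iron shell = (1/0.66 − 1/0.678)/(4π×53.4) = 5.994×10^-5 K/W
R_mineral wool = (1/0.678 − 1/0.743)/(4π×0.0426) = 0.241 K/W
R_extruded polystyrene = (1/0.743 − 1/0.868)/(4π×0.0277) = 0.5568 K/W
R_outer film = 1/(h·4πr_o²) = 1/(7.68×4π×0.868²) = 0.01375 K/W
R_total = 0.8117 K/W
Q = ΔT/R_total = 74/0.8117

Q ≈ 91.2 W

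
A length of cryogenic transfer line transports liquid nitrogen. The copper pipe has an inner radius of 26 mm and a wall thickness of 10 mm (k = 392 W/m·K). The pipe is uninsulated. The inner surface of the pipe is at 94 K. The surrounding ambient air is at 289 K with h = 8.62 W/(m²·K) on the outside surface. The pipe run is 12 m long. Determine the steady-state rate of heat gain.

Q ≈ 4560 W

Radial resistances (cylindrical: R_cond = ln(r_o/r_i)/(2πkL), R_conv = 1/(h·2πrL)):
R_copper pipe wall = ln(36/26)/(2π×392×12) = 1.101×10^-5 K/W
R_outer film = 1/(h_o·2πr_oL) = 1/(8.62×2π×0.036×12) = 0.04274 K/W
R_total = 0.04275 K/W
Q = ΔT/R_total = 195/0.04275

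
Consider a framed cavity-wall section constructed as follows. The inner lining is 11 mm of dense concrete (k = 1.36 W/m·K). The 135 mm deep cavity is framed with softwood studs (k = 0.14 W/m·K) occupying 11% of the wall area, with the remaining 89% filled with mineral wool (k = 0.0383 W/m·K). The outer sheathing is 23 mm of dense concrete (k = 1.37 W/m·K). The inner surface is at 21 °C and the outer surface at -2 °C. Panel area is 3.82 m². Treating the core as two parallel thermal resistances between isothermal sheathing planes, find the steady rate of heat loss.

Q ≈ 31.9 W

Sheathing layers in series; stud and cavity paths in parallel between them.
R_inner = 0.011/(1.36×3.82) = 0.002117 K/W
R_stud  = 0.135/(0.14×0.11×3.82) = 2.295 K/W
R_cav   = 0.135/(0.0383×0.89×3.82) = 1.037 K/W
1/R_core = 1/R_stud + 1/R_cav → R_core = 0.7141 K/W
R_outer = 0.023/(1.37×3.82) = 0.004395 K/W
R_total = 0.7206 K/W
Q = ΔT/R_total = 23/0.7206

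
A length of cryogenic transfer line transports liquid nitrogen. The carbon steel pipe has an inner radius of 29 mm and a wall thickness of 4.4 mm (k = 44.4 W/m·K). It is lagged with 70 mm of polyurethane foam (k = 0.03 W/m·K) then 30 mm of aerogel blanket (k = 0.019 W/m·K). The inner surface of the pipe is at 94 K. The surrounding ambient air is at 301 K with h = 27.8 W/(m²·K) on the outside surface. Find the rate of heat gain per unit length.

Cylindrical conduction, so R = ln(r₂/r₁)/(2πkL) per layer, in series:
R_carbon steel pipe wall = ln(33.4/29)/(2π×44.4×1) = 5.064×10^-4 K/W
R_polyurethane foam = ln(103.4/33.4)/(2π×0.03×1) = 5.995 K/W
R_aerogel blanket = ln(133.4/103.4)/(2π×0.019×1) = 2.134 K/W
R_outer film = 1/(h_o·2πr_oL) = 1/(27.8×2π×0.1334×1) = 0.04292 K/W
R_total = 8.172 K/W
Q = ΔT/R_total = 207/8.172

q′ ≈ 25.3 W/m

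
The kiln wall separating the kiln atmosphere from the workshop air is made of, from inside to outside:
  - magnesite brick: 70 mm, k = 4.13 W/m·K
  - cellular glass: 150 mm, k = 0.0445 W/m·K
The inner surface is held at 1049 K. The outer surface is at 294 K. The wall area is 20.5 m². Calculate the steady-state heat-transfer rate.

Series thermal resistances:
R_magnesite brick = L/(kA) = 0.07/(4.13×20.5) = 8.268×10^-4 K/W
R_cellular glass = L/(kA) = 0.15/(0.0445×20.5) = 0.1644 K/W
R_total = 0.1653 K/W
Q = ΔT / R_total = 755 / 0.1653

Q ≈ 4570 W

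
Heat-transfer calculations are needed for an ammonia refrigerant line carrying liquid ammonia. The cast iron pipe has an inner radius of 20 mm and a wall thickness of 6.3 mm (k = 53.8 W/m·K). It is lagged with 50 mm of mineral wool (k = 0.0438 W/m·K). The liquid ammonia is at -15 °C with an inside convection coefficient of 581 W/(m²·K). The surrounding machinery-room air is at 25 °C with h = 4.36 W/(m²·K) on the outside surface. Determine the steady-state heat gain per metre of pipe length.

Treating each annulus and film as a series resistance:
R_inner film = 1/(h_i·2πr₁L) = 1/(581×2π×0.02×1) = 0.0137 K/W
R_cast iron pipe wall = ln(26.3/20)/(2π×53.8×1) = 8.101×10^-4 K/W
R_mineral wool = ln(76.3/26.3)/(2π×0.0438×1) = 3.87 K/W
R_outer film = 1/(h_o·2πr_oL) = 1/(4.36×2π×0.0763×1) = 0.4784 K/W
R_total = 4.363 K/W
Q = ΔT/R_total = 40/4.363

q′ ≈ 9.17 W/m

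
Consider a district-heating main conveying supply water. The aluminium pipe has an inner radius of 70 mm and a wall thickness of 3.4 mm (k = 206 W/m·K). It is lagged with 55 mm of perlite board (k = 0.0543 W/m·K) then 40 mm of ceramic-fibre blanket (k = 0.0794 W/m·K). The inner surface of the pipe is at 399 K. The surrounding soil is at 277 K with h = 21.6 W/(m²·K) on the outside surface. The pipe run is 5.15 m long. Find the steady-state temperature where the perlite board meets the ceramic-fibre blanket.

T ≈ 309 K

For a radial system each layer contributes R = ln(r_out/r_in)/(2πkL); films add R = 1/(hA).
R_aluminium pipe wall = ln(73.4/70)/(2π×206×5.15) = 7.115×10^-6 K/W
R_perlite board = ln(128.4/73.4)/(2π×0.0543×5.15) = 0.3183 K/W
R_ceramic-fibre blanket = ln(168.4/128.4)/(2π×0.0794×5.15) = 0.1056 K/W
R_outer film = 1/(h_o·2πr_oL) = 1/(21.6×2π×0.1684×5.15) = 0.008496 K/W
R_total = 0.4323 K/W
Q = ΔT/R_total = 122/0.4323
Q = 282 W
T_interface = T_inner − Q·ΣR(inner→interface) = 399 − 282×0.3183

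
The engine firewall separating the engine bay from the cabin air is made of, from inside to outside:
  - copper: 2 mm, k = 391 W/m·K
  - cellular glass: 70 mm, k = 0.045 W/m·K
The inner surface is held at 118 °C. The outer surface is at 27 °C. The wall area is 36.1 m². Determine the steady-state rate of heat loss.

Q ≈ 2110 W

Model the wall as resistances in series:
R_copper = L/(kA) = 0.002/(391×36.1) = 1.417×10^-7 K/W
R_cellular glass = L/(kA) = 0.07/(0.045×36.1) = 0.04309 K/W
R_total = 0.04309 K/W
Q = ΔT / R_total = 91 / 0.04309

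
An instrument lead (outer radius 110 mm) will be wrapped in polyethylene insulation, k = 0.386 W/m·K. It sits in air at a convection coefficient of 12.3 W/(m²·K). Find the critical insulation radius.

r_cr ≈ 31.4 mm

For a cylinder r_cr = k/h = 0.386/12.3
r_cr = 31.4 mm; since the bare radius (110 mm) is above r_cr, any added insulation will reduce heat loss.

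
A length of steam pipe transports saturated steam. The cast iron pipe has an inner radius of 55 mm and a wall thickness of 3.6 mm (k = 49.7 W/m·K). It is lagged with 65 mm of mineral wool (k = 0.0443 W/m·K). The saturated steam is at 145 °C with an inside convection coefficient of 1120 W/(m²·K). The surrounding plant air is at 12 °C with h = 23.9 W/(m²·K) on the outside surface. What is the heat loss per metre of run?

Cylindrical conduction, so R = ln(r₂/r₁)/(2πkL) per layer, in series:
R_inner film = 1/(h_i·2πr₁L) = 1/(1120×2π×0.055×1) = 0.002584 K/W
R_cast iron pipe wall = ln(58.6/55)/(2π×49.7×1) = 2.03×10^-4 K/W
R_mineral wool = ln(123.6/58.6)/(2π×0.0443×1) = 2.681 K/W
R_outer film = 1/(h_o·2πr_oL) = 1/(23.9×2π×0.1236×1) = 0.05388 K/W
R_total = 2.738 K/W
Q = ΔT/R_total = 133/2.738

q′ ≈ 48.6 W/m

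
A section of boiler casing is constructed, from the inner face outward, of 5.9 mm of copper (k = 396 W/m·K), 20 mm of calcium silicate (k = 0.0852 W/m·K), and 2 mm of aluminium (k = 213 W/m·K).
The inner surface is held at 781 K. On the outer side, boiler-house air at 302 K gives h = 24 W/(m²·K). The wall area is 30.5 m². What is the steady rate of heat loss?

Model the wall as resistances in series:
R_copper = L/(kA) = 0.0059/(396×30.5) = 4.885×10^-7 K/W
R_calcium silicate = L/(kA) = 0.02/(0.0852×30.5) = 0.007696 K/W
R_aluminium = L/(kA) = 0.002/(213×30.5) = 3.079×10^-7 K/W
R_outer film = 1/(h_o·A) = 1/(24×30.5) = 0.001366 K/W
R_total = 0.009063 K/W
Q = ΔT / R_total = 479 / 0.009063

Q ≈ 52900 W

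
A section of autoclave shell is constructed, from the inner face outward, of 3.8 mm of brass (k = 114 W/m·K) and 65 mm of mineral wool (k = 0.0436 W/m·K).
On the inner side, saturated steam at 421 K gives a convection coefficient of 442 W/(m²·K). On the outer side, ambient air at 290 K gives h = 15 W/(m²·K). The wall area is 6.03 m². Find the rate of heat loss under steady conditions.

Using the resistance-network approach (series):
R_inner film = 1/(h_i·A) = 1/(442×6.03) = 3.752×10^-4 K/W
R_brass = L/(kA) = 0.0038/(114×6.03) = 5.528×10^-6 K/W
R_mineral wool = L/(kA) = 0.065/(0.0436×6.03) = 0.2472 K/W
R_outer film = 1/(h_o·A) = 1/(15×6.03) = 0.01106 K/W
R_total = 0.2587 K/W
Q = ΔT / R_total = 131 / 0.2587

Q ≈ 506 W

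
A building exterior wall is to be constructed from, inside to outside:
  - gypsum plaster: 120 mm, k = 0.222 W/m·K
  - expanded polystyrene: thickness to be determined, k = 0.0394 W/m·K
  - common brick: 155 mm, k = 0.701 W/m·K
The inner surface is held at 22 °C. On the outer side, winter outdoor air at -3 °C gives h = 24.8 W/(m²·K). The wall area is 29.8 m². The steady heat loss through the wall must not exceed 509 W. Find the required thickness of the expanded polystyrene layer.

L ≈ 26.1 mm

Model the wall as resistances in series:
R_gypsum plaster = L/(kA) = 0.12/(0.222×29.8) = 0.01814 K/W
R_common brick = L/(kA) = 0.155/(0.701×29.8) = 0.00742 K/W
R_outer film = 1/(h_o·A) = 1/(24.8×29.8) = 0.001353 K/W
Sum of the known resistances R_other = 0.02691 K/W
Required total resistance R_tot = ΔT/Q_allow = 25/509 = 0.04912 K/W
R_expanded polystyrene = R_tot − R_other = 0.0222 K/W
L = R·k·A = 0.0222×0.0394×29.8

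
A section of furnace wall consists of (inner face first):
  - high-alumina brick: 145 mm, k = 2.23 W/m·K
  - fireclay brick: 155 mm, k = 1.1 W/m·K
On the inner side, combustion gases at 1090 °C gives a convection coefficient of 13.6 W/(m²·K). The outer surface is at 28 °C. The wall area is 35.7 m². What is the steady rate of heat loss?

Q ≈ 136000 W

Model the wall as resistances in series:
R_inner film = 1/(h_i·A) = 1/(13.6×35.7) = 0.00206 K/W
R_high-alumina brick = L/(kA) = 0.145/(2.23×35.7) = 0.001821 K/W
R_fireclay brick = L/(kA) = 0.155/(1.1×35.7) = 0.003947 K/W
R_total = 0.007828 K/W
Q = ΔT / R_total = 1062 / 0.007828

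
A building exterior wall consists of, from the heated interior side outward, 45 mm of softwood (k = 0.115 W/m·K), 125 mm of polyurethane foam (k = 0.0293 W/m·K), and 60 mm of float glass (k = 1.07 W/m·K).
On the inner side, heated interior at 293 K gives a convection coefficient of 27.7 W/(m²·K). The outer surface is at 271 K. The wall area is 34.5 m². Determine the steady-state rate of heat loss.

Q ≈ 160 W

Model the wall as resistances in series:
R_inner film = 1/(h_i·A) = 1/(27.7×34.5) = 0.001046 K/W
R_softwood = L/(kA) = 0.045/(0.115×34.5) = 0.01134 K/W
R_polyurethane foam = L/(kA) = 0.125/(0.0293×34.5) = 0.1237 K/W
R_float glass = L/(kA) = 0.06/(1.07×34.5) = 0.001625 K/W
R_total = 0.1377 K/W
Q = ΔT / R_total = 22 / 0.1377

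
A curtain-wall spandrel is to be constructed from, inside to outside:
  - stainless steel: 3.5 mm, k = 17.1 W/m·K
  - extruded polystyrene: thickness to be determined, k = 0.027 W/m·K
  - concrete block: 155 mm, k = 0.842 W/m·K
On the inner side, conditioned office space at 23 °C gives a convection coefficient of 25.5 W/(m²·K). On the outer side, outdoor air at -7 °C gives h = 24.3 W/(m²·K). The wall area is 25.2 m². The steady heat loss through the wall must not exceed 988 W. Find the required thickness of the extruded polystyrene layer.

L ≈ 13.5 mm

Treating each layer as a thermal resistance in series:
R_inner film = 1/(h_i·A) = 1/(25.5×25.2) = 0.001556 K/W
R_stainless steel = L/(kA) = 0.0035/(17.1×25.2) = 8.122×10^-6 K/W
R_concrete block = L/(kA) = 0.155/(0.842×25.2) = 0.007305 K/W
R_outer film = 1/(h_o·A) = 1/(24.3×25.2) = 0.001633 K/W
Sum of the known resistances R_other = 0.0105 K/W
Required total resistance R_tot = ΔT/Q_allow = 30/988 = 0.03036 K/W
R_extruded polystyrene = R_tot − R_other = 0.01986 K/W
L = R·k·A = 0.01986×0.027×25.2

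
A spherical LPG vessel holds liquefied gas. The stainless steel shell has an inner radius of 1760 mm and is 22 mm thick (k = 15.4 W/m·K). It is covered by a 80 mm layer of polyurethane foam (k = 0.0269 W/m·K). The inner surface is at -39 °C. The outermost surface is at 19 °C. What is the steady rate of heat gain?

Q ≈ 813 W

For a spherical shell R = (1/r₁ − 1/r₂)/(4πk); film R = 1/(h·4πr²). In series:
R_stainless steel shell = (1/1.76 − 1/1.782)/(4π×15.4) = 3.625×10^-5 K/W
R_polyurethane foam = (1/1.782 − 1/1.862)/(4π×0.0269) = 0.07132 K/W
R_total = 0.07136 K/W
Q = ΔT/R_total = 58/0.07136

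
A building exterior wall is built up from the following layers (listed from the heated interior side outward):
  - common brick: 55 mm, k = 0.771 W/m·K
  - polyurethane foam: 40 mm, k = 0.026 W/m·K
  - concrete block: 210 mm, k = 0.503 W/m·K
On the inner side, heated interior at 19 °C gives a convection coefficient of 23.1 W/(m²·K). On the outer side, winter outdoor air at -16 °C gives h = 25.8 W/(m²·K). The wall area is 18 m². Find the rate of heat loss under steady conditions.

Using the resistance-network approach (series):
R_inner film = 1/(h_i·A) = 1/(23.1×18) = 0.002405 K/W
R_common brick = L/(kA) = 0.055/(0.771×18) = 0.003963 K/W
R_polyurethane foam = L/(kA) = 0.04/(0.026×18) = 0.08547 K/W
R_concrete block = L/(kA) = 0.21/(0.503×18) = 0.02319 K/W
R_outer film = 1/(h_o·A) = 1/(25.8×18) = 0.002153 K/W
R_total = 0.1172 K/W
Q = ΔT / R_total = 35 / 0.1172

Q ≈ 299 W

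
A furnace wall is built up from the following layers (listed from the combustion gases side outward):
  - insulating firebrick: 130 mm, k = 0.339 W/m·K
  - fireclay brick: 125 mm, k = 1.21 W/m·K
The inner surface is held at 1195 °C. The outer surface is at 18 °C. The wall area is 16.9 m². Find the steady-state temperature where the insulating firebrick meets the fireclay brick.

T ≈ 268 °C

Model the wall as resistances in series:
R_insulating firebrick = L/(kA) = 0.13/(0.339×16.9) = 0.02269 K/W
R_fireclay brick = L/(kA) = 0.125/(1.21×16.9) = 0.006113 K/W
R_total = 0.0288 K/W;  Q = ΔT/R_total = 1177/0.0288 = 40860 W
T_interface = T_inner − Q·ΣR(inner→interface) = 1195 − 40900×0.02269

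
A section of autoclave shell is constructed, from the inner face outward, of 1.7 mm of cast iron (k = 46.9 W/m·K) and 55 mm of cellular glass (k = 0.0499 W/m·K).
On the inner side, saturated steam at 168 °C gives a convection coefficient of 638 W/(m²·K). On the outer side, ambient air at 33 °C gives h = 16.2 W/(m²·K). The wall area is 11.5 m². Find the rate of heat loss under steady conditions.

Series thermal resistances:
R_inner film = 1/(h_i·A) = 1/(638×11.5) = 1.363×10^-4 K/W
R_cast iron = L/(kA) = 0.0017/(46.9×11.5) = 3.152×10^-6 K/W
R_cellular glass = L/(kA) = 0.055/(0.0499×11.5) = 0.09584 K/W
R_outer film = 1/(h_o·A) = 1/(16.2×11.5) = 0.005368 K/W
R_total = 0.1014 K/W
Q = ΔT / R_total = 135 / 0.1014

Q ≈ 1330 W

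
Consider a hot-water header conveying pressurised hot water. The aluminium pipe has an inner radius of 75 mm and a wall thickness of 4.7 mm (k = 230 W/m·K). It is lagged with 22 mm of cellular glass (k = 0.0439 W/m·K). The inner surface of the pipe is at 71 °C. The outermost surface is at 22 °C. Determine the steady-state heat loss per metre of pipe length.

q′ ≈ 55.4 W/m

Radial resistances (cylindrical: R_cond = ln(r_o/r_i)/(2πkL), R_conv = 1/(h·2πrL)):
R_aluminium pipe wall = ln(79.7/75)/(2π×230×1) = 4.206×10^-5 K/W
R_cellular glass = ln(101.7/79.7)/(2π×0.0439×1) = 0.8837 K/W
R_total = 0.8838 K/W
Q = ΔT/R_total = 49/0.8838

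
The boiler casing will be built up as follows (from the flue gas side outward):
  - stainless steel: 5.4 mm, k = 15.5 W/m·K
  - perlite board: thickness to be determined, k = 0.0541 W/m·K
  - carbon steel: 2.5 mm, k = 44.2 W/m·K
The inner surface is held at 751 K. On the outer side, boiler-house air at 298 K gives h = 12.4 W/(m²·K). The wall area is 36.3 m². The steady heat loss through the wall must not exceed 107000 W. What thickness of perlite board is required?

Thermal resistances in series:
R_stainless steel = L/(kA) = 0.0054/(15.5×36.3) = 9.597×10^-6 K/W
R_carbon steel = L/(kA) = 0.0025/(44.2×36.3) = 1.558×10^-6 K/W
R_outer film = 1/(h_o·A) = 1/(12.4×36.3) = 0.002222 K/W
Sum of the known resistances R_other = 0.002233 K/W
Required total resistance R_tot = ΔT/Q_allow = 453/107000 = 0.004234 K/W
R_perlite board = R_tot − R_other = 0.002001 K/W
L = R·k·A = 0.002001×0.0541×36.3

L ≈ 3.93 mm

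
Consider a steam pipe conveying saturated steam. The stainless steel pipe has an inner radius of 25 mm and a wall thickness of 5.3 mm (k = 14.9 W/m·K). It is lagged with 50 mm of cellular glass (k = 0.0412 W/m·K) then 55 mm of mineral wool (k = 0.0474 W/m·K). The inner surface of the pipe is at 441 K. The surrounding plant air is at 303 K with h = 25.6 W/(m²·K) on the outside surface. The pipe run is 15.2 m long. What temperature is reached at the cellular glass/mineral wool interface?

Cylindrical conduction, so R = ln(r₂/r₁)/(2πkL) per layer, in series:
R_stainless steel pipe wall = ln(30.3/25)/(2π×14.9×15.2) = 1.351×10^-4 K/W
R_cellular glass = ln(80.3/30.3)/(2π×0.0412×15.2) = 0.2477 K/W
R_mineral wool = ln(135.3/80.3)/(2π×0.0474×15.2) = 0.1152 K/W
R_outer film = 1/(h_o·2πr_oL) = 1/(25.6×2π×0.1353×15.2) = 0.003023 K/W
R_total = 0.3661 K/W
Q = ΔT/R_total = 138/0.3661
Q = 377 W
T_interface = T_inner − Q·ΣR(inner→interface) = 441 − 377×0.2478

T ≈ 348 K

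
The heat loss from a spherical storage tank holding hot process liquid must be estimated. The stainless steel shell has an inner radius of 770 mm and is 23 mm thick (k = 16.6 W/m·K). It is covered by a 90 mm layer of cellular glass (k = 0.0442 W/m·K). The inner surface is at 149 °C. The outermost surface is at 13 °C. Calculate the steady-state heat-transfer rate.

Q ≈ 587 W

Spherical conduction: R = (1/r_in − 1/r_out)/(4πk) per layer; series-sum.
R_stainless steel shell = (1/0.77 − 1/0.793)/(4π×16.6) = 1.806×10^-4 K/W
R_cellular glass = (1/0.793 − 1/0.883)/(4π×0.0442) = 0.2314 K/W
R_total = 0.2316 K/W
Q = ΔT/R_total = 136/0.2316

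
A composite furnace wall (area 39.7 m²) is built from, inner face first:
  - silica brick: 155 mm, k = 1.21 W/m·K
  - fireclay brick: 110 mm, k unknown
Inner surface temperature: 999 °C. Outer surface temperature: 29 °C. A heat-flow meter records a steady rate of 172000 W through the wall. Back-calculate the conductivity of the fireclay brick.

k ≈ 1.15 W/(m·K)

Treating each layer as a thermal resistance in series:
R_silica brick = L/(kA) = 0.155/(1.21×39.7) = 0.003227 K/W
Sum of known resistances R_other = 0.003227 K/W
Total R = ΔT/Q = 970/172000 = 0.00564 K/W
R_fireclay brick = R_total − R_other = 0.002413 K/W
k = L/(R·A) = 0.11/(0.002413×39.7)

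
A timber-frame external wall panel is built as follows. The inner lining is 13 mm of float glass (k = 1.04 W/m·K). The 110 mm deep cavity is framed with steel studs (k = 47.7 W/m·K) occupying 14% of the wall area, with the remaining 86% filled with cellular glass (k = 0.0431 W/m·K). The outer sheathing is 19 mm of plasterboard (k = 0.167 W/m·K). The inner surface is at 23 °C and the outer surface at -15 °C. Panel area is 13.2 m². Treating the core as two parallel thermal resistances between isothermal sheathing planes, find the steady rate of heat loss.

Sheathing layers in series; stud and cavity paths in parallel between them.
R_inner = 0.013/(1.04×13.2) = 9.47×10^-4 K/W
R_stud  = 0.11/(47.7×0.14×13.2) = 0.001248 K/W
R_cav   = 0.11/(0.0431×0.86×13.2) = 0.2248 K/W
1/R_core = 1/R_stud + 1/R_cav → R_core = 0.001241 K/W
R_outer = 0.019/(0.167×13.2) = 0.008619 K/W
R_total = 0.01081 K/W
Q = ΔT/R_total = 38/0.01081

Q ≈ 3520 W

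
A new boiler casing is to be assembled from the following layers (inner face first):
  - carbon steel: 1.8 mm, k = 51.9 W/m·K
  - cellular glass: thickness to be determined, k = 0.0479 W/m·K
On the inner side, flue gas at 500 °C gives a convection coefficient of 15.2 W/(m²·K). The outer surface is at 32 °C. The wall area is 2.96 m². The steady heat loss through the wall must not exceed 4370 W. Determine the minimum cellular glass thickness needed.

L ≈ 12 mm

Using the resistance-network approach (series):
R_inner film = 1/(h_i·A) = 1/(15.2×2.96) = 0.02223 K/W
R_carbon steel = L/(kA) = 0.0018/(51.9×2.96) = 1.172×10^-5 K/W
Sum of the known resistances R_other = 0.02224 K/W
Required total resistance R_tot = ΔT/Q_allow = 468/4370 = 0.1071 K/W
R_cellular glass = R_tot − R_other = 0.08486 K/W
L = R·k·A = 0.08486×0.0479×2.96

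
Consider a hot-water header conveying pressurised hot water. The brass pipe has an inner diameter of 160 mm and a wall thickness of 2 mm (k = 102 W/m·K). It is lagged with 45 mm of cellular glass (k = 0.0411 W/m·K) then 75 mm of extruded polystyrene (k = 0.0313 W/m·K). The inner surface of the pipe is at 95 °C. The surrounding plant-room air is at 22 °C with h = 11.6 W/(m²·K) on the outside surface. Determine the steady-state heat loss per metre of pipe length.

q′ ≈ 17.7 W/m

Cylindrical conduction, so R = ln(r₂/r₁)/(2πkL) per layer, in series:
R_brass pipe wall = ln(82/80)/(2π×102×1) = 3.853×10^-5 K/W
R_cellular glass = ln(127/82)/(2π×0.0411×1) = 1.694 K/W
R_extruded polystyrene = ln(202/127)/(2π×0.0313×1) = 2.36 K/W
R_outer film = 1/(h_o·2πr_oL) = 1/(11.6×2π×0.202×1) = 0.06792 K/W
R_total = 4.122 K/W
Q = ΔT/R_total = 73/4.122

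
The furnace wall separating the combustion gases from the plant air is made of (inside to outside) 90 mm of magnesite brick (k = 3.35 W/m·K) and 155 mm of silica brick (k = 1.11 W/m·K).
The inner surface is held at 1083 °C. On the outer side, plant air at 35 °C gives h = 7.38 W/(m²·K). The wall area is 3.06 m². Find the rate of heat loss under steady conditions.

Thermal resistances in series:
R_magnesite brick = L/(kA) = 0.09/(3.35×3.06) = 0.00878 K/W
R_silica brick = L/(kA) = 0.155/(1.11×3.06) = 0.04563 K/W
R_outer film = 1/(h_o·A) = 1/(7.38×3.06) = 0.04428 K/W
R_total = 0.09869 K/W
Q = ΔT / R_total = 1048 / 0.09869

Q ≈ 10600 W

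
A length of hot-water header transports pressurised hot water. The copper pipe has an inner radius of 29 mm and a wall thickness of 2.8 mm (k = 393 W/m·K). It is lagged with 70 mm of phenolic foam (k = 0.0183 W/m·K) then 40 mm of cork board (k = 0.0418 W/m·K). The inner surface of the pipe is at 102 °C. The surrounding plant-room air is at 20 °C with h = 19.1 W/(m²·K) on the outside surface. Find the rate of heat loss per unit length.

q′ ≈ 7.17 W/m

Radial resistances (cylindrical: R_cond = ln(r_o/r_i)/(2πkL), R_conv = 1/(h·2πrL)):
R_copper pipe wall = ln(31.8/29)/(2π×393×1) = 3.733×10^-5 K/W
R_phenolic foam = ln(101.8/31.8)/(2π×0.0183×1) = 10.12 K/W
R_cork board = ln(141.8/101.8)/(2π×0.0418×1) = 1.262 K/W
R_outer film = 1/(h_o·2πr_oL) = 1/(19.1×2π×0.1418×1) = 0.05876 K/W
R_total = 11.44 K/W
Q = ΔT/R_total = 82/11.44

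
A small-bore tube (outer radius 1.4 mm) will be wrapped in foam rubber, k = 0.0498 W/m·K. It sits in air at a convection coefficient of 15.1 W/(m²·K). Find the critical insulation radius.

For a cylinder r_cr = k/h = 0.0498/15.1
r_cr = 3.3 mm; since the bare radius (1.4 mm) is below r_cr, adding a thin layer of insulation will *increase* heat loss.

r_cr ≈ 3.3 mm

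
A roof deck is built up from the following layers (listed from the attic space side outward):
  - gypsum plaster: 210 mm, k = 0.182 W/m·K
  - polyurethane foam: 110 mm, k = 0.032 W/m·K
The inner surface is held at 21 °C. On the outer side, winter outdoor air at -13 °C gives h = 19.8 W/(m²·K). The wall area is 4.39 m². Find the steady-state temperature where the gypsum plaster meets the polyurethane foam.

T ≈ 12.5 °C

Series thermal resistances:
R_gypsum plaster = L/(kA) = 0.21/(0.182×4.39) = 0.2628 K/W
R_polyurethane foam = L/(kA) = 0.11/(0.032×4.39) = 0.783 K/W
R_outer film = 1/(h_o·A) = 1/(19.8×4.39) = 0.0115 K/W
R_total = 1.057 K/W;  Q = ΔT/R_total = 34/1.057 = 32.16 W
T_interface = T_inner − Q·ΣR(inner→interface) = 21 − 32.2×0.2628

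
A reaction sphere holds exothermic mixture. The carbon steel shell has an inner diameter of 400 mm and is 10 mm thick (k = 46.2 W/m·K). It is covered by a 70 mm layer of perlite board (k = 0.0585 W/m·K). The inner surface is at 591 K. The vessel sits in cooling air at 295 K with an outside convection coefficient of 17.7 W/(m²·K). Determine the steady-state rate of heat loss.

Each spherical layer contributes R = (1/r_i − 1/r_o)/(4πk):
R_carbon steel shell = (1/0.2 − 1/0.21)/(4π×46.2) = 4.101×10^-4 K/W
R_perlite board = (1/0.21 − 1/0.28)/(4π×0.0585) = 1.619 K/W
R_outer film = 1/(h·4πr_o²) = 1/(17.7×4π×0.28²) = 0.05735 K/W
R_total = 1.677 K/W
Q = ΔT/R_total = 296/1.677

Q ≈ 176 W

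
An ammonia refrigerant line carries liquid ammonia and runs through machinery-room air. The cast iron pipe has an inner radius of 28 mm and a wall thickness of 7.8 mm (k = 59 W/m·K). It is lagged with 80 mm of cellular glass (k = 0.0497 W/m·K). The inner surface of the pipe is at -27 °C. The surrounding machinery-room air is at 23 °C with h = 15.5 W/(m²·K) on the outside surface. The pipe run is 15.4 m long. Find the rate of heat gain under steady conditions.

Q ≈ 200 W

Radial resistances (cylindrical: R_cond = ln(r_o/r_i)/(2πkL), R_conv = 1/(h·2πrL)):
R_cast iron pipe wall = ln(35.8/28)/(2π×59×15.4) = 4.305×10^-5 K/W
R_cellular glass = ln(115.8/35.8)/(2π×0.0497×15.4) = 0.2441 K/W
R_outer film = 1/(h_o·2πr_oL) = 1/(15.5×2π×0.1158×15.4) = 0.005758 K/W
R_total = 0.2499 K/W
Q = ΔT/R_total = 50/0.2499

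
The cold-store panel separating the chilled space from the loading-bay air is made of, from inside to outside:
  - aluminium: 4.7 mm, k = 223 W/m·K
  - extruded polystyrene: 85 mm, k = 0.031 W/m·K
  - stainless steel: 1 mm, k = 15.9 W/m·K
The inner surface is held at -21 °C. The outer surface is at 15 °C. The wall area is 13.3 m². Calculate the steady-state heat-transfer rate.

Q ≈ 175 W

Using the resistance-network approach (series):
R_aluminium = L/(kA) = 0.0047/(223×13.3) = 1.585×10^-6 K/W
R_extruded polystyrene = L/(kA) = 0.085/(0.031×13.3) = 0.2062 K/W
R_stainless steel = L/(kA) = 0.001/(15.9×13.3) = 4.729×10^-6 K/W
R_total = 0.2062 K/W
Q = ΔT / R_total = 36 / 0.2062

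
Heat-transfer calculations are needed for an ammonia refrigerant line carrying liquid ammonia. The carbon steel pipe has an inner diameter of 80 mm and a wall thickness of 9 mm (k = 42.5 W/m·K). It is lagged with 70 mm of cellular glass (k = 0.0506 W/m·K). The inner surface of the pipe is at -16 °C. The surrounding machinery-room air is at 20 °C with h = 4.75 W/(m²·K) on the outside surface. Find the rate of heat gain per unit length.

Cylindrical conduction, so R = ln(r₂/r₁)/(2πkL) per layer, in series:
R_carbon steel pipe wall = ln(49/40)/(2π×42.5×1) = 7.6×10^-4 K/W
R_cellular glass = ln(119/49)/(2π×0.0506×1) = 2.791 K/W
R_outer film = 1/(h_o·2πr_oL) = 1/(4.75×2π×0.119×1) = 0.2816 K/W
R_total = 3.073 K/W
Q = ΔT/R_total = 36/3.073

q′ ≈ 11.7 W/m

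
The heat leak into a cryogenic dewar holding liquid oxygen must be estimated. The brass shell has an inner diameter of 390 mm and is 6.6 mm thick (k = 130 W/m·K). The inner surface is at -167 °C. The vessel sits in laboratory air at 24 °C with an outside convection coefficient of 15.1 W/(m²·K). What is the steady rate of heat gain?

Q ≈ 1470 W

For a spherical shell R = (1/r₁ − 1/r₂)/(4πk); film R = 1/(h·4πr²). In series:
R_brass shell = (1/0.195 − 1/0.2016)/(4π×130) = 1.028×10^-4 K/W
R_outer film = 1/(h·4πr_o²) = 1/(15.1×4π×0.2016²) = 0.1297 K/W
R_total = 0.1298 K/W
Q = ΔT/R_total = 191/0.1298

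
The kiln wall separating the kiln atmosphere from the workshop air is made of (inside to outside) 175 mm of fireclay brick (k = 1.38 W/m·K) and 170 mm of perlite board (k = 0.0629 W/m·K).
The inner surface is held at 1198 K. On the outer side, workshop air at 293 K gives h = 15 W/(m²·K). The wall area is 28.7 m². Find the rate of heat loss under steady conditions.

Q ≈ 8970 W

Series thermal resistances:
R_fireclay brick = L/(kA) = 0.175/(1.38×28.7) = 0.004419 K/W
R_perlite board = L/(kA) = 0.17/(0.0629×28.7) = 0.09417 K/W
R_outer film = 1/(h_o·A) = 1/(15×28.7) = 0.002323 K/W
R_total = 0.1009 K/W
Q = ΔT / R_total = 905 / 0.1009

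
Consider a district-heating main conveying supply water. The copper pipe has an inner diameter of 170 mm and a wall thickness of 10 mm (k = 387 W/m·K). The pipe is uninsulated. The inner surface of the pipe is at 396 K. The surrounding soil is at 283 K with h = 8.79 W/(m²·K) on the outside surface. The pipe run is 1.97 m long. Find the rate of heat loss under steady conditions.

Q ≈ 1170 W

Per-layer cylindrical resistances, series-summed:
R_copper pipe wall = ln(95/85)/(2π×387×1.97) = 2.322×10^-5 K/W
R_outer film = 1/(h_o·2πr_oL) = 1/(8.79×2π×0.095×1.97) = 0.09675 K/W
R_total = 0.09677 K/W
Q = ΔT/R_total = 113/0.09677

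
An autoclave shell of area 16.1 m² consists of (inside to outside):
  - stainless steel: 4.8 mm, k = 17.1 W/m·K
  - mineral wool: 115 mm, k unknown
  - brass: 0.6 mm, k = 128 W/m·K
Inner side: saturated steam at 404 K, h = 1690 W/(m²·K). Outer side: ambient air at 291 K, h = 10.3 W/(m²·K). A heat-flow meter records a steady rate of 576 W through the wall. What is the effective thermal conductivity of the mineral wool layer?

Model the wall as resistances in series:
R_inner film = 1/(h_i·A) = 1/(1690×16.1) = 3.675×10^-5 K/W
R_stainless steel = L/(kA) = 0.0048/(17.1×16.1) = 1.743×10^-5 K/W
R_brass = L/(kA) = 0.0006/(128×16.1) = 2.911×10^-7 K/W
R_outer film = 1/(h_o·A) = 1/(10.3×16.1) = 0.00603 K/W
Sum of known resistances R_other = 0.006085 K/W
Total R = ΔT/Q = 113/576 = 0.1962 K/W
R_mineral wool = R_total − R_other = 0.1901 K/W
k = L/(R·A) = 0.115/(0.1901×16.1)

k ≈ 0.0376 W/(m·K)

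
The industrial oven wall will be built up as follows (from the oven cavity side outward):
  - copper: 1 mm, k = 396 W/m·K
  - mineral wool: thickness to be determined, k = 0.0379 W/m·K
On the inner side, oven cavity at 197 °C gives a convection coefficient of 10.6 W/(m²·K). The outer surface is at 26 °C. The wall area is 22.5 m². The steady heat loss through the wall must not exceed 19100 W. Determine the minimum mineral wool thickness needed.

Series thermal resistances:
R_inner film = 1/(h_i·A) = 1/(10.6×22.5) = 0.004193 K/W
R_copper = L/(kA) = 0.001/(396×22.5) = 1.122×10^-7 K/W
Sum of the known resistances R_other = 0.004193 K/W
Required total resistance R_tot = ΔT/Q_allow = 171/19100 = 0.008953 K/W
R_mineral wool = R_tot − R_other = 0.00476 K/W
L = R·k·A = 0.00476×0.0379×22.5

L ≈ 4.06 mm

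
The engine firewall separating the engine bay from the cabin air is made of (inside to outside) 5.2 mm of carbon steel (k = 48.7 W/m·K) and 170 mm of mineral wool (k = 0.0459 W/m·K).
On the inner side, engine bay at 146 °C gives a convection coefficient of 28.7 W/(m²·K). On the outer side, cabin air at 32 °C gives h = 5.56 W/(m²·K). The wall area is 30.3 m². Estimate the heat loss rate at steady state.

Series thermal resistances:
R_inner film = 1/(h_i·A) = 1/(28.7×30.3) = 0.00115 K/W
R_carbon steel = L/(kA) = 0.0052/(48.7×30.3) = 3.524×10^-6 K/W
R_mineral wool = L/(kA) = 0.17/(0.0459×30.3) = 0.1222 K/W
R_outer film = 1/(h_o·A) = 1/(5.56×30.3) = 0.005936 K/W
R_total = 0.1293 K/W
Q = ΔT / R_total = 114 / 0.1293

Q ≈ 882 W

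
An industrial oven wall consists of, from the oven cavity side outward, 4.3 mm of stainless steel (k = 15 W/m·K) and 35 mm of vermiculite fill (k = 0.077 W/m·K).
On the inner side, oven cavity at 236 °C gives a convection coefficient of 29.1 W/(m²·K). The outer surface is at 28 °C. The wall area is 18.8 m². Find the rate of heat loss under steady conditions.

Q ≈ 7990 W

Treating each layer as a thermal resistance in series:
R_inner film = 1/(h_i·A) = 1/(29.1×18.8) = 0.001828 K/W
R_stainless steel = L/(kA) = 0.0043/(15×18.8) = 1.525×10^-5 K/W
R_vermiculite fill = L/(kA) = 0.035/(0.077×18.8) = 0.02418 K/W
R_total = 0.02602 K/W
Q = ΔT / R_total = 208 / 0.02602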